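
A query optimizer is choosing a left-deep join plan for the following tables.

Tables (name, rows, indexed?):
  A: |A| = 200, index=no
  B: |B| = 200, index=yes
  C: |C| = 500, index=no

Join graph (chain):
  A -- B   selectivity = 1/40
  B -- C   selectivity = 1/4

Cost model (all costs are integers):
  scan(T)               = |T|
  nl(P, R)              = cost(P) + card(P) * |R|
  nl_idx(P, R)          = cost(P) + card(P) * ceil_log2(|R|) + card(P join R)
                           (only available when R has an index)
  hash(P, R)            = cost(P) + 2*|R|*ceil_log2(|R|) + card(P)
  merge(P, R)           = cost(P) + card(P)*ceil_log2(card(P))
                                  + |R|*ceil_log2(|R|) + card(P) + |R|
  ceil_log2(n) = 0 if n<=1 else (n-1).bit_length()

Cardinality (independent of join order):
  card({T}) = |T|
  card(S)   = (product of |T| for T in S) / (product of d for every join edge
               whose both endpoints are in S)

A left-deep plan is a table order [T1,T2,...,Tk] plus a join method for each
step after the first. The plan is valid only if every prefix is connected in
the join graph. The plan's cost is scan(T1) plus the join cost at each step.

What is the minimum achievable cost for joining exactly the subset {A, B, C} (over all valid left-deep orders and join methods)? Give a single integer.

12800

Selinger DP over subsets of {A,B,C}:
  {A}: scan cost=200, card=200
  {B}: scan cost=200, card=200
  {C}: scan cost=500, card=500
  {AB}: card=1000; try (B,nl_idx)→2800, (B,hash)→3600, (A,hash)→3600, (B,merge)→3800, (A,merge)→3800, (B,nl)→40200 …(+1); best=2800 via (B,nl_idx)
  {BC}: card=25000; try (B,hash)→4200, (C,merge)→7000, (B,merge)→7300, (C,hash)→9400, (B,nl_idx)→29500, (C,nl)→100200 …(+1); best=4200 via (B,hash)
  {ABC}: card=125000; try (C,hash)→12800, (C,merge)→18800, (A,hash)→32400, (A,merge)→406000, (C,nl)→502800, (A,nl)→5004200; best=12800 via (C,hash)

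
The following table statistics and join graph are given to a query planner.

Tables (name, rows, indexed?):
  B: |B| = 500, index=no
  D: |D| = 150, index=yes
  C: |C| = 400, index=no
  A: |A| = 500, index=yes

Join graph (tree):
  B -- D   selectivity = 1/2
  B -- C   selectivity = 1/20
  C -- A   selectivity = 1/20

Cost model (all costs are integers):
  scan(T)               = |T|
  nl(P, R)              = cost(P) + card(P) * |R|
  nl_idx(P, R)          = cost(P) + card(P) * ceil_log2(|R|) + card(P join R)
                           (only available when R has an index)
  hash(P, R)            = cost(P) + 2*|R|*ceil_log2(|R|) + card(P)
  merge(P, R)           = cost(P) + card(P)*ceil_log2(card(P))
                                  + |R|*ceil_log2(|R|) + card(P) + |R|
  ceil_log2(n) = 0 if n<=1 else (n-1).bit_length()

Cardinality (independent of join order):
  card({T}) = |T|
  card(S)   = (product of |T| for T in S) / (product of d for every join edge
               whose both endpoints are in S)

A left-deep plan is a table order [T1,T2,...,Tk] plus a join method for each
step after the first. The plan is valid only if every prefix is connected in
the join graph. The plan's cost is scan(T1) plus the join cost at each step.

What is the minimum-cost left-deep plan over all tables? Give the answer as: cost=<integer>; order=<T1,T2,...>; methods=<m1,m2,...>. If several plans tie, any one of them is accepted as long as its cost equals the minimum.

Selinger DP (subsets sized 1..n):
  {B}: scan cost=500, card=500
  {D}: scan cost=150, card=150
  {C}: scan cost=400, card=400
  {A}: scan cost=500, card=500
  {BD}: card=37500; try (D,hash)→3400, (B,merge)→6500, (D,merge)→6850, (B,hash)→9300, (D,nl_idx)→42000, (B,nl)→75150 …(+1); best=3400 via (D,hash)
  {BC}: card=10000; try (C,hash)→8200, (B,merge)→9400, (C,merge)→9500, (B,hash)→9800, (B,nl)→200400, (C,nl)→200500; best=8200 via (C,hash)
  {AC}: card=10000; try (C,hash)→8200, (A,merge)→9400, (C,merge)→9500, (A,hash)→9800, (A,nl_idx)→14000, (A,nl)→200400 …(+1); best=8200 via (C,hash)
  {BCD}: card=750000; try (D,hash)→20600, (C,hash)→48100, (D,merge)→159550, (C,merge)→644900, (D,nl_idx)→838200, (D,nl)→1508200 …(+1); best=20600 via (D,hash)
  {ABC}: card=250000; try (B,hash)→27200, (A,hash)→27200, (B,merge)→163200, (A,merge)→163200, (A,nl_idx)→348200, (B,nl)→5008200 …(+1); best=27200 via (B,hash)
  {ABCD}: card=18750000; try (D,hash)→279600, (A,hash)→779600, (D,merge)→4778550, (A,merge)→15775600, (D,nl_idx)→20777200, (A,nl_idx)→25520600 …(+2); best=279600 via (D,hash)

cost=279600; order=A,C,B,D; methods=hash,hash,hash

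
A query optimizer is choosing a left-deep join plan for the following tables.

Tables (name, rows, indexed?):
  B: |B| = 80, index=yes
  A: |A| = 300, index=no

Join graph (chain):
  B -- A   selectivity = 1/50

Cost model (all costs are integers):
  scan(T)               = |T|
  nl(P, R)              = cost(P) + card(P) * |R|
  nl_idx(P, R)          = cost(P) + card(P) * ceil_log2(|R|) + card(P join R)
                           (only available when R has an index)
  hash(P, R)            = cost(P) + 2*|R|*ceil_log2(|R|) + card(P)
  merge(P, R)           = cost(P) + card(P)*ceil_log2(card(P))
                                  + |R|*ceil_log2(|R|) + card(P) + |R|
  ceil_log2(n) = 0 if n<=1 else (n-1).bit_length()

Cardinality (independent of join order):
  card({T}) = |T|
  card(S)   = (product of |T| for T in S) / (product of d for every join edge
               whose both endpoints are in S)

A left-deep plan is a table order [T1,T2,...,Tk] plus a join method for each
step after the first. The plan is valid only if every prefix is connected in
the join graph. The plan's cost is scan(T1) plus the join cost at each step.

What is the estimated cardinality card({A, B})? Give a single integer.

Tables in S: A(300), B(80)
Edges inside S: B-A(d=50)
numerator = 300 * 80 = 24000
denominator = 50 = 50
card(S) = 24000 / 50 = 480

480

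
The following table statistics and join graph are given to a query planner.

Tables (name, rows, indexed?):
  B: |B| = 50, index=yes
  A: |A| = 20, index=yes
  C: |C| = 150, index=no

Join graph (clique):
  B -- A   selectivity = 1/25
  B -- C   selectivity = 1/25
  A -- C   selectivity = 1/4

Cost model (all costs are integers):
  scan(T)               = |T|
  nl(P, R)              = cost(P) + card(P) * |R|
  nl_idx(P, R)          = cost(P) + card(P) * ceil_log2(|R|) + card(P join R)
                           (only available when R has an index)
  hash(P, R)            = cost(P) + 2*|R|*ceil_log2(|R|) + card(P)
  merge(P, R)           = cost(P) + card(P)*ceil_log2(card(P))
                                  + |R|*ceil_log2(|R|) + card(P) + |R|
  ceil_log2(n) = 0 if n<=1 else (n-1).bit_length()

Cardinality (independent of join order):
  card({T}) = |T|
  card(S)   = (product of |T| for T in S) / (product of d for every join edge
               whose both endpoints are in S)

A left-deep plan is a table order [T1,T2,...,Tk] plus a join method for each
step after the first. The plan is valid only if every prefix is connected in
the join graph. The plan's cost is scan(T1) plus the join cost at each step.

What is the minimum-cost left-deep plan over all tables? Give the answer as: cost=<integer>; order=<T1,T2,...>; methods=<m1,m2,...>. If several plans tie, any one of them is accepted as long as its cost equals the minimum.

cost=1400; order=C,B,A; methods=hash,hash

Selinger DP (subsets sized 1..n):
  {B}: scan cost=50, card=50
  {A}: scan cost=20, card=20
  {C}: scan cost=150, card=150
  {AB}: card=40; try (B,nl_idx)→180, (A,hash)→300, (A,nl_idx)→340, (B,merge)→490, (A,merge)→520, (B,hash)→640 …(+2); best=180 via (B,nl_idx)
  {BC}: card=300; try (B,hash)→900, (B,nl_idx)→1350, (C,merge)→1750, (B,merge)→1850, (C,hash)→2500, (C,nl)→7550 …(+1); best=900 via (B,hash)
  {AC}: card=750; try (A,hash)→500, (C,merge)→1490, (A,merge)→1620, (A,nl_idx)→1650, (C,hash)→2440, (C,nl)→3020 …(+1); best=500 via (A,hash)
  {ABC}: card=60; try (A,hash)→1400, (C,merge)→1810, (B,hash)→1850, (A,nl_idx)→2460, (C,hash)→2620, (A,merge)→4020 …(+5); best=1400 via (A,hash)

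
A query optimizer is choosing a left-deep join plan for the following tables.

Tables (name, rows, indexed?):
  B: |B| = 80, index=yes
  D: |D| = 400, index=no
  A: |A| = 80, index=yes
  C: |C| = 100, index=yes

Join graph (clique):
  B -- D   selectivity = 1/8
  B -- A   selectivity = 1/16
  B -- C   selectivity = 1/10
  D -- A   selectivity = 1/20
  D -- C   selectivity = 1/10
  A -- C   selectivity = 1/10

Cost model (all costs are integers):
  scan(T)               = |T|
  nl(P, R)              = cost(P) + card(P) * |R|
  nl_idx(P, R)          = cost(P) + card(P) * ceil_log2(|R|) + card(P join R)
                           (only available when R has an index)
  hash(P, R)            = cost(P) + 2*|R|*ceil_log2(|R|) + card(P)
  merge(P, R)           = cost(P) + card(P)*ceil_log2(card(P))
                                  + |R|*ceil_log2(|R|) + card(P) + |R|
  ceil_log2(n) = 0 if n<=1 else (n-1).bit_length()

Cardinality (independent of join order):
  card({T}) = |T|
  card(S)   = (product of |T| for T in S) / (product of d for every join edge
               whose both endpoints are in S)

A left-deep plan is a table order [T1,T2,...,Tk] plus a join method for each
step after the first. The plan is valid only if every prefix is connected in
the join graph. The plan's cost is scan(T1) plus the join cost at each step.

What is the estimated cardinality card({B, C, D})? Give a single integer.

4000

Tables in S: B(80), C(100), D(400)
Edges inside S: B-D(d=8), B-C(d=10), D-C(d=10)
numerator = 80 * 100 * 400 = 3200000
denominator = 8 * 10 * 10 = 800
card(S) = 3200000 / 800 = 4000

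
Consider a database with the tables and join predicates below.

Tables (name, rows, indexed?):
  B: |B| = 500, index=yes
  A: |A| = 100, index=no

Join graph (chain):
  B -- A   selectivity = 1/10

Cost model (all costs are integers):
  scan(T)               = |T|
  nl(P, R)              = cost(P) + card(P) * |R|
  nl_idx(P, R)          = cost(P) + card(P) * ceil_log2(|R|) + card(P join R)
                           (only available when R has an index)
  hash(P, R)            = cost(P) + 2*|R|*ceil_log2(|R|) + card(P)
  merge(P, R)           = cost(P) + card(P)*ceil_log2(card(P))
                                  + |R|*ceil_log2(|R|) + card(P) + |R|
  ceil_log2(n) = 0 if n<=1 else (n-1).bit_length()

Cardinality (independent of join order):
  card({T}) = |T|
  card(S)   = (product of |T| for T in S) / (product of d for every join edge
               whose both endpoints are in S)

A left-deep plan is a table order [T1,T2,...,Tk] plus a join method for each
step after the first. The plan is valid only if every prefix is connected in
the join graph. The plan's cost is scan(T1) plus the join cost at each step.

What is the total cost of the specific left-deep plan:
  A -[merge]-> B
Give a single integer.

step 1: scan A: cost=100, card=100
step 2: join B via merge
    card(P join B) = 100*500/(10) = 5000
    cost = 100 + 100*7 + 500*9 + 100 + 500 = 5900

5900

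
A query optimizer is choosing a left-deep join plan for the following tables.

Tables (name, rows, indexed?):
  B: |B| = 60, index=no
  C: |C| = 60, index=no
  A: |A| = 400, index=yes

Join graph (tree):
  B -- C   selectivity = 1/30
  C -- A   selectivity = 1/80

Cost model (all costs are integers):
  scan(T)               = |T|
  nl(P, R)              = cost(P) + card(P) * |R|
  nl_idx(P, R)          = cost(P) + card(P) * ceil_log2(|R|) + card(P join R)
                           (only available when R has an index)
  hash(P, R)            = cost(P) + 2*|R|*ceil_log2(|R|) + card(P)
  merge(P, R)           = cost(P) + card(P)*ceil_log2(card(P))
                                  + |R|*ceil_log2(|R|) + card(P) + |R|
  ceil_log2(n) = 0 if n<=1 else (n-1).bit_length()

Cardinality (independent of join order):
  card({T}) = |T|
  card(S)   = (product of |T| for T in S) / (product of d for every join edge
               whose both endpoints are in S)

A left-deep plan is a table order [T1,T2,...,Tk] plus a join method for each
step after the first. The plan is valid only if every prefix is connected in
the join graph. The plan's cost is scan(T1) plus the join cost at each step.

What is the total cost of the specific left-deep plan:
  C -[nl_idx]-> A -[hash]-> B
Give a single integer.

step 1: scan C: cost=60, card=60
step 2: join A via nl_idx
    card(P join A) = 60*400/(80) = 300
    cost = 60 + 60*9 + 300 = 900
step 3: join B via hash
    card(P join B) = 300*60/(30) = 600
    cost = 900 + 2*60*6 + 300 = 1920

1920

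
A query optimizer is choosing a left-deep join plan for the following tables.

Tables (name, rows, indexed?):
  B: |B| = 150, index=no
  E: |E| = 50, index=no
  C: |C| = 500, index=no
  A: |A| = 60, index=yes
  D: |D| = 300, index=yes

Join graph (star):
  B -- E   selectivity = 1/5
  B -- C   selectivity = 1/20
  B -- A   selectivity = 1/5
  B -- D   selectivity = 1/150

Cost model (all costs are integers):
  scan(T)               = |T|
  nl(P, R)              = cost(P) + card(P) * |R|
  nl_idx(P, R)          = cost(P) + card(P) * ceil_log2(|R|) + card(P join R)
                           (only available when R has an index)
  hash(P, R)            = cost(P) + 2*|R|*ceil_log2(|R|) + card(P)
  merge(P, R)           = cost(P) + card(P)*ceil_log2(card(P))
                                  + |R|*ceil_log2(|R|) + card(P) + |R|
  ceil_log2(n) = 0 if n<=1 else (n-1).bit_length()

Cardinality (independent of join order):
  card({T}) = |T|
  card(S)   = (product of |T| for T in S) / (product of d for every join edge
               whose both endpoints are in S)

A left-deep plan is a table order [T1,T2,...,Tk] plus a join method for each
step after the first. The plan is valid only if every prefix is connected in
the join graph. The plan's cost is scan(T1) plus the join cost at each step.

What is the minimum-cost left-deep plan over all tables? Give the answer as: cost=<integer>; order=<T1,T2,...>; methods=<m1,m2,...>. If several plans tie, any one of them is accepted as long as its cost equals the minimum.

Selinger DP (subsets sized 1..n):
  {B}: scan cost=150, card=150
  {E}: scan cost=50, card=50
  {C}: scan cost=500, card=500
  {A}: scan cost=60, card=60
  {D}: scan cost=300, card=300
  {BE}: card=1500; try (E,hash)→900, (B,merge)→1750, (E,merge)→1850, (B,hash)→2500, (B,nl)→7550, (E,nl)→7650; best=900 via (E,hash)
  {BC}: card=3750; try (B,hash)→3400, (C,merge)→6500, (B,merge)→6850, (C,hash)→9300, (C,nl)→75150, (B,nl)→75500; best=3400 via (B,hash)
  {AB}: card=1800; try (A,hash)→1020, (B,merge)→1830, (A,merge)→1920, (B,hash)→2520, (A,nl_idx)→2850, (B,nl)→9060 …(+1); best=1020 via (A,hash)
  {BD}: card=300; try (D,nl_idx)→1800, (B,hash)→3000, (D,merge)→4500, (B,merge)→4650, (D,hash)→5700, (D,nl)→45150 …(+1); best=1800 via (D,nl_idx)
  {BCE}: card=37500; try (E,hash)→7750, (C,hash)→11400, (C,merge)→23900, (E,merge)→52500, (E,nl)→190900, (C,nl)→750900; best=7750 via (E,hash)
  {ABE}: card=18000; try (A,hash)→3120, (E,hash)→3420, (A,merge)→19320, (E,merge)→22970, (A,nl_idx)→27900, (A,nl)→90900 …(+1); best=3120 via (A,hash)
  {BDE}: card=3000; try (E,hash)→2700, (E,merge)→5150, (D,hash)→7800, (E,nl)→16800, (D,nl_idx)→17400, (D,merge)→21900 …(+1); best=2700 via (E,hash)
  {ABC}: card=45000; try (A,hash)→7870, (C,hash)→11820, (C,merge)→27620, (A,merge)→52570, (A,nl_idx)→70900, (A,nl)→228400 …(+1); best=7870 via (A,hash)
  {BCD}: card=7500; try (C,merge)→9800, (C,hash)→11100, (D,hash)→12550, (D,nl_idx)→44650, (D,merge)→55150, (C,nl)→151800 …(+1); best=9800 via (C,merge)
  {ABD}: card=3600; try (A,hash)→2820, (A,merge)→5220, (A,nl_idx)→7200, (D,hash)→8220, (A,nl)→19800, (D,nl_idx)→20820 …(+2); best=2820 via (A,hash)
  {ABCE}: card=450000; try (C,hash)→30120, (A,hash)→45970, (E,hash)→53470, (C,merge)→296120, (A,merge)→645670, (A,nl_idx)→682750 …(+4); best=30120 via (C,hash)
  {BCDE}: card=75000; try (C,hash)→14700, (E,hash)→17900, (C,merge)→46700, (D,hash)→50650, (E,merge)→115150, (E,nl)→384800 …(+4); best=14700 via (C,hash)
  {ABDE}: card=36000; try (A,hash)→6420, (E,hash)→7020, (D,hash)→26520, (A,merge)→42120, (E,merge)→49970, (A,nl_idx)→56700 …(+5); best=6420 via (A,hash)
  {ABCD}: card=90000; try (C,hash)→15420, (A,hash)→18020, (C,merge)→54620, (D,hash)→58270, (A,merge)→115220, (A,nl_idx)→144800 …(+5); best=15420 via (C,hash)
  {ABCDE}: card=900000; try (C,hash)→51420, (A,hash)→90420, (E,hash)→106020, (D,hash)→485520, (C,merge)→623420, (A,nl_idx)→1364700 …(+8); best=51420 via (C,hash)

cost=51420; order=B,D,E,A,C; methods=nl_idx,hash,hash,hash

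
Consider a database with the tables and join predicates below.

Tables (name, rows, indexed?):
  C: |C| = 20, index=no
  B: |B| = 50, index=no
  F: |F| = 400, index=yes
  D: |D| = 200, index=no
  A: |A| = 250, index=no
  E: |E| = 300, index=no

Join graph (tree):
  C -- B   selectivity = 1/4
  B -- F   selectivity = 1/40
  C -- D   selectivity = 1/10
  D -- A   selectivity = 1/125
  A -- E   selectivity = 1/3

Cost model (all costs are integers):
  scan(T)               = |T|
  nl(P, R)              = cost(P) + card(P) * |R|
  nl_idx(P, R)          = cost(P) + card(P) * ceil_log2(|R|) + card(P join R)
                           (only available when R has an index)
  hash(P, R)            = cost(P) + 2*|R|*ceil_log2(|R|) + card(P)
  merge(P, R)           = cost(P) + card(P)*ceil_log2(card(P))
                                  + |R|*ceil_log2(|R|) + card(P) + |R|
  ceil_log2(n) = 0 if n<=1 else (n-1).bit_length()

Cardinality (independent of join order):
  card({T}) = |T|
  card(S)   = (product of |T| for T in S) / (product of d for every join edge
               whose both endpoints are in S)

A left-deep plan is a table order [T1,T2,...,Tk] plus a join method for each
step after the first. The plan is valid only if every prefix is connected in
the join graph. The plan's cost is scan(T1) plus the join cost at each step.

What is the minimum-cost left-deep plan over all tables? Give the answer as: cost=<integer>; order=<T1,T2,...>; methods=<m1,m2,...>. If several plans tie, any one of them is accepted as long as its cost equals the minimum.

Selinger DP (subsets sized 1..n):
  {C}: scan cost=20, card=20
  {B}: scan cost=50, card=50
  {F}: scan cost=400, card=400
  {D}: scan cost=200, card=200
  {A}: scan cost=250, card=250
  {E}: scan cost=300, card=300
  {BC}: card=250; try (C,hash)→300, (B,merge)→490, (C,merge)→520, (B,hash)→640, (B,nl)→1020, (C,nl)→1050; best=300 via (C,hash)
  {CD}: card=400; try (C,hash)→600, (D,merge)→1940, (C,merge)→2120, (D,hash)→3240, (D,nl)→4020, (C,nl)→4200; best=600 via (C,hash)
  {BF}: card=500; try (F,nl_idx)→1000, (B,hash)→1400, (F,merge)→4400, (B,merge)→4750, (F,hash)→7300, (F,nl)→20050 …(+1); best=1000 via (F,nl_idx)
  {AD}: card=400; try (D,hash)→3700, (A,merge)→4250, (D,merge)→4300, (A,hash)→4400, (A,nl)→50200, (D,nl)→50250; best=3700 via (D,hash)
  {AE}: card=25000; try (A,hash)→4600, (E,merge)→5500, (A,merge)→5550, (E,hash)→5900, (E,nl)→75250, (A,nl)→75300; best=4600 via (A,hash)
  {BCF}: card=2500; try (C,hash)→1700, (F,nl_idx)→5050, (C,merge)→6120, (F,merge)→6550, (F,hash)→7750, (C,nl)→11000 …(+1); best=1700 via (C,hash)
  {BCD}: card=5000; try (B,hash)→1600, (D,hash)→3750, (D,merge)→4350, (B,merge)→4950, (B,nl)→20600, (D,nl)→50300; best=1600 via (B,hash)
  {ACD}: card=800; try (C,hash)→4300, (A,hash)→5000, (A,merge)→6850, (C,merge)→7820, (C,nl)→11700, (A,nl)→100600; best=4300 via (C,hash)
  {ADE}: card=40000; try (E,hash)→9500, (E,merge)→10700, (D,hash)→32800, (E,nl)→123700, (D,merge)→406400, (D,nl)→5004600; best=9500 via (E,hash)
  {BCDF}: card=50000; try (D,hash)→7400, (F,hash)→13800, (D,merge)→36000, (F,merge)→75600, (F,nl_idx)→96600, (D,nl)→501700 …(+1); best=7400 via (D,hash)
  {ABCD}: card=10000; try (B,hash)→5700, (A,hash)→10600, (B,merge)→13450, (B,nl)→44300, (A,merge)→73850, (A,nl)→1251600; best=5700 via (B,hash)
  {ACDE}: card=80000; try (E,hash)→10500, (E,merge)→16100, (C,hash)→49700, (E,nl)→244300, (C,merge)→689620, (C,nl)→809500; best=10500 via (E,hash)
  {ABCDF}: card=100000; try (F,hash)→22900, (A,hash)→61400, (F,merge)→159700, (F,nl_idx)→195700, (A,merge)→859650, (F,nl)→4005700 …(+1); best=22900 via (F,hash)
  {ABCDE}: card=1000000; try (E,hash)→21100, (B,hash)→91100, (E,merge)→158700, (B,merge)→1450850, (E,nl)→3005700, (B,nl)→4010500; best=21100 via (E,hash)
  {ABCDEF}: card=10000000; try (E,hash)→128300, (F,hash)→1028300, (E,merge)→1825900, (F,nl_idx)→19021100, (F,merge)→21025100, (E,nl)→30022900 …(+1); best=128300 via (E,hash)

cost=128300; order=A,D,C,B,F,E; methods=hash,hash,hash,hash,hash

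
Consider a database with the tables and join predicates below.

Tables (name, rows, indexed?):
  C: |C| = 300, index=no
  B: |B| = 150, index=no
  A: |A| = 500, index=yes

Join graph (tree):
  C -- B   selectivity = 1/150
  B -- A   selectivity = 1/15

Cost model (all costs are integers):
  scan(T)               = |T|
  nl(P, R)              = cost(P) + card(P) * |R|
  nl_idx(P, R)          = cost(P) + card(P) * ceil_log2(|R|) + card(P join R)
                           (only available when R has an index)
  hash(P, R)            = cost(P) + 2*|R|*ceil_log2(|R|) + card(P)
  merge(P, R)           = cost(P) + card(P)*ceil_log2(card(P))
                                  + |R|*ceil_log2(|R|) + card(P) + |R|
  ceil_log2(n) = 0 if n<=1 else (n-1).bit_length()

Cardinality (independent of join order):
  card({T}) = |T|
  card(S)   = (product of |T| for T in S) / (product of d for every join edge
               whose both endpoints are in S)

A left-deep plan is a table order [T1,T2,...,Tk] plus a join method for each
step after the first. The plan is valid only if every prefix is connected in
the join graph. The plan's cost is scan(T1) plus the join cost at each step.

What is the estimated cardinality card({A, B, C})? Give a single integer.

Tables in S: A(500), B(150), C(300)
Edges inside S: C-B(d=150), B-A(d=15)
numerator = 500 * 150 * 300 = 22500000
denominator = 150 * 15 = 2250
card(S) = 22500000 / 2250 = 10000

10000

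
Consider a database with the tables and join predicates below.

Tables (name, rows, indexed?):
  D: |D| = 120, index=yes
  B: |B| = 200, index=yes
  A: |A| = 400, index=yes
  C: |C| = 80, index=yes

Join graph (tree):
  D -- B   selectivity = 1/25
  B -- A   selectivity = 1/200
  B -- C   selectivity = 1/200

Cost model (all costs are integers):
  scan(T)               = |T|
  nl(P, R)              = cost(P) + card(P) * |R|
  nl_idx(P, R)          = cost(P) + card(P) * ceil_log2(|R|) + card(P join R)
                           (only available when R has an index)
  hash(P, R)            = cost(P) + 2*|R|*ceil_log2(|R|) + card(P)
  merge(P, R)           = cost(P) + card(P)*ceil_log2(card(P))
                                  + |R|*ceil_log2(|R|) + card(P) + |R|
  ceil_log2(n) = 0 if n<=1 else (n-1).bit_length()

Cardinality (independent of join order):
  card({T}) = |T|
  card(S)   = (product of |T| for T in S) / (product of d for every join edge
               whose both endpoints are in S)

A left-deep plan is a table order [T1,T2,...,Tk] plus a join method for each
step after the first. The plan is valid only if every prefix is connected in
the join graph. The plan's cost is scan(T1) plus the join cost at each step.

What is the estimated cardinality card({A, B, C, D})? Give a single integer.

Tables in S: A(400), B(200), C(80), D(120)
Edges inside S: D-B(d=25), B-A(d=200), B-C(d=200)
numerator = 400 * 200 * 80 * 120 = 768000000
denominator = 25 * 200 * 200 = 1000000
card(S) = 768000000 / 1000000 = 768

768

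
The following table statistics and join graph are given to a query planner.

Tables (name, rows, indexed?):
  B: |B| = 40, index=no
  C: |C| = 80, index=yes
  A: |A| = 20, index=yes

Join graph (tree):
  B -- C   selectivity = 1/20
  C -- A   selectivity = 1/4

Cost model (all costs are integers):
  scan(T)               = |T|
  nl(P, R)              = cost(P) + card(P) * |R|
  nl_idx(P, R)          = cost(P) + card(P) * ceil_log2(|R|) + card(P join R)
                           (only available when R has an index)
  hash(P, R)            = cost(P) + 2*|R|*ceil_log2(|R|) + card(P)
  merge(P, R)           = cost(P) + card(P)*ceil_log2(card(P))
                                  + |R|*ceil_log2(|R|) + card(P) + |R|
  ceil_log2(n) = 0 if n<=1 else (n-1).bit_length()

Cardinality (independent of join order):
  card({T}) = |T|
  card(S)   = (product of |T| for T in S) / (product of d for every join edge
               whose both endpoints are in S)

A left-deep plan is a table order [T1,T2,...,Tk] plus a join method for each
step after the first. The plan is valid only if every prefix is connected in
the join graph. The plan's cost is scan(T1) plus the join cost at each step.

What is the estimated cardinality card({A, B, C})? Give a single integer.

800

Tables in S: A(20), B(40), C(80)
Edges inside S: B-C(d=20), C-A(d=4)
numerator = 20 * 40 * 80 = 64000
denominator = 20 * 4 = 80
card(S) = 64000 / 80 = 800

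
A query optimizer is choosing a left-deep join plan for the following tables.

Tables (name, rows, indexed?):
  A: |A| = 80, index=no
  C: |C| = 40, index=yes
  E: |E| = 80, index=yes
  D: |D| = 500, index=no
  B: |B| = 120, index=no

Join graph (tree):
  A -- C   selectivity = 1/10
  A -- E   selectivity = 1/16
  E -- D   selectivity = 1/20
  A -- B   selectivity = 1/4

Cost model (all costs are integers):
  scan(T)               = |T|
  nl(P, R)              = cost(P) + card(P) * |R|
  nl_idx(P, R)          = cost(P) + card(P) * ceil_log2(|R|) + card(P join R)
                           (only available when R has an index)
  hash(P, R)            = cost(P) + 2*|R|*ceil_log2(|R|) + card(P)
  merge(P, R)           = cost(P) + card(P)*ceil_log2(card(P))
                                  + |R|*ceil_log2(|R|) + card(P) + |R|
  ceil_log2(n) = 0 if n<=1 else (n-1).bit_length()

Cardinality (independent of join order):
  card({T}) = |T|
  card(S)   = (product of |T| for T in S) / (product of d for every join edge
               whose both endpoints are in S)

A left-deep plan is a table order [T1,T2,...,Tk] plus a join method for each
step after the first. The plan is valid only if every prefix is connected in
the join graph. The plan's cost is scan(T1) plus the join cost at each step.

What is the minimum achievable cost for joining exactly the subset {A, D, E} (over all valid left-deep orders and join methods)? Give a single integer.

Selinger DP over subsets of {A,D,E}:
  {A}: scan cost=80, card=80
  {E}: scan cost=80, card=80
  {D}: scan cost=500, card=500
  {AE}: card=400; try (E,nl_idx)→1040, (E,hash)→1280, (A,hash)→1280, (E,merge)→1360, (A,merge)→1360, (E,nl)→6480 …(+1); best=1040 via (E,nl_idx)
  {DE}: card=2000; try (E,hash)→2120, (D,merge)→5720, (E,nl_idx)→6000, (E,merge)→6140, (D,hash)→9160, (D,nl)→40080 …(+1); best=2120 via (E,hash)
  {ADE}: card=10000; try (A,hash)→5240, (D,merge)→10040, (D,hash)→10440, (A,merge)→26760, (A,nl)→162120, (D,nl)→201040; best=5240 via (A,hash)

5240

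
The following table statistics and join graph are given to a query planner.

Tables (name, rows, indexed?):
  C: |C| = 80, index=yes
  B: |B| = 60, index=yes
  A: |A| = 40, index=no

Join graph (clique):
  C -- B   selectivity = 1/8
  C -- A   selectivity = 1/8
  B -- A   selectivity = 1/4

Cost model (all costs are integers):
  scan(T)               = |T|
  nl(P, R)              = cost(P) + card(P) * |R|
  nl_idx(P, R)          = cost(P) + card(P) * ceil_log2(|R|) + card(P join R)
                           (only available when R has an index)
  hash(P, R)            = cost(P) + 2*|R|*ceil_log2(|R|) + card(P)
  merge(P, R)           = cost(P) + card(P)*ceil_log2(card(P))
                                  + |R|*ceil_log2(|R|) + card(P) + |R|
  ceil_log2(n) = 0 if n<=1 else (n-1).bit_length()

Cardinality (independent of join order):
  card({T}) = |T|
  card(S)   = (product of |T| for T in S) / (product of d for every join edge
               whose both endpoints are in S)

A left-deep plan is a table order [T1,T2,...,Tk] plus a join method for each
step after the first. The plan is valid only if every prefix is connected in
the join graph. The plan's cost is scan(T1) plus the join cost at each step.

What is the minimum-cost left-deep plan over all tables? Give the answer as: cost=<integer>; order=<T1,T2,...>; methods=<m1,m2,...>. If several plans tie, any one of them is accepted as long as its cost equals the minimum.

cost=1760; order=C,A,B; methods=hash,hash

Selinger DP (subsets sized 1..n):
  {C}: scan cost=80, card=80
  {B}: scan cost=60, card=60
  {A}: scan cost=40, card=40
  {BC}: card=600; try (B,hash)→880, (C,nl_idx)→1080, (C,merge)→1120, (B,merge)→1140, (B,nl_idx)→1160, (C,hash)→1240 …(+2); best=880 via (B,hash)
  {AC}: card=400; try (A,hash)→640, (C,nl_idx)→720, (C,merge)→960, (A,merge)→1000, (C,hash)→1200, (C,nl)→3240 …(+1); best=640 via (A,hash)
  {AB}: card=600; try (A,hash)→600, (B,merge)→740, (A,merge)→760, (B,hash)→800, (B,nl_idx)→880, (B,nl)→2440 …(+1); best=600 via (A,hash)
  {ABC}: card=750; try (B,hash)→1760, (A,hash)→1960, (C,hash)→2320, (B,nl_idx)→3790, (B,merge)→5060, (C,nl_idx)→5550 …(+5); best=1760 via (B,hash)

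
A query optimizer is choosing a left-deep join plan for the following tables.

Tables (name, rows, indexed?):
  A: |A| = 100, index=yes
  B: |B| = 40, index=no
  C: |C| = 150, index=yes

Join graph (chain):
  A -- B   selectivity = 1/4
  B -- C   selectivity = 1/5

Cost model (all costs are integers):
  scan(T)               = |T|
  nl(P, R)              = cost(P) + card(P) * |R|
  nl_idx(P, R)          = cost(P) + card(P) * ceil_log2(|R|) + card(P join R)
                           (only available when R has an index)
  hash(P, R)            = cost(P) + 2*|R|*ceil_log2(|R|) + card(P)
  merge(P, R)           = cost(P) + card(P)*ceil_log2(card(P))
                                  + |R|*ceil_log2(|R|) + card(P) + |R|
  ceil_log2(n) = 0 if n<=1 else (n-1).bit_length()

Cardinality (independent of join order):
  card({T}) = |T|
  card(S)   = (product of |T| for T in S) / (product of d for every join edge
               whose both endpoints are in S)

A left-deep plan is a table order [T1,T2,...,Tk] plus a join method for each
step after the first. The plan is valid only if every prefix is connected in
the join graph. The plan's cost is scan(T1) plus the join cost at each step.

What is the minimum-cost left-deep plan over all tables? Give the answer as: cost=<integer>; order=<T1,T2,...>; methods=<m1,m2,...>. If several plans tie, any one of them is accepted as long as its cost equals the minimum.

cost=3380; order=C,B,A; methods=hash,hash

Selinger DP (subsets sized 1..n):
  {A}: scan cost=100, card=100
  {B}: scan cost=40, card=40
  {C}: scan cost=150, card=150
  {AB}: card=1000; try (B,hash)→680, (A,merge)→1120, (B,merge)→1180, (A,nl_idx)→1320, (A,hash)→1480, (A,nl)→4040 …(+1); best=680 via (B,hash)
  {BC}: card=1200; try (B,hash)→780, (C,nl_idx)→1560, (C,merge)→1670, (B,merge)→1780, (C,hash)→2480, (C,nl)→6040 …(+1); best=780 via (B,hash)
  {ABC}: card=30000; try (A,hash)→3380, (C,hash)→4080, (C,merge)→13030, (A,merge)→15980, (C,nl_idx)→38680, (A,nl_idx)→39180 …(+2); best=3380 via (A,hash)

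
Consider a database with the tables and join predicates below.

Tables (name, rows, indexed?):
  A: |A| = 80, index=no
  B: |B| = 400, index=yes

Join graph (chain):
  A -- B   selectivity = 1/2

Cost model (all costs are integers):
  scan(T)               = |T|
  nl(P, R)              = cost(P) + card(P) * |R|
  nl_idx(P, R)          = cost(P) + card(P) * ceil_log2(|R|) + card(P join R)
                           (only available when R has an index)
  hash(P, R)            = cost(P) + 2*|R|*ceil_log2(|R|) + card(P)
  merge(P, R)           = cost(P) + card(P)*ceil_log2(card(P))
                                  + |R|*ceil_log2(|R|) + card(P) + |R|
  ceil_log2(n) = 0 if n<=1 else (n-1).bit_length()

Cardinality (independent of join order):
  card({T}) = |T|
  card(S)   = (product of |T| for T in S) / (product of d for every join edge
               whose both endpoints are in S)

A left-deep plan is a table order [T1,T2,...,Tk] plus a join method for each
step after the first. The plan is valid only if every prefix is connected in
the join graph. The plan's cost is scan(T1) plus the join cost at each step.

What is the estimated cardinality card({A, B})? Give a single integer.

16000

Tables in S: A(80), B(400)
Edges inside S: A-B(d=2)
numerator = 80 * 400 = 32000
denominator = 2 = 2
card(S) = 32000 / 2 = 16000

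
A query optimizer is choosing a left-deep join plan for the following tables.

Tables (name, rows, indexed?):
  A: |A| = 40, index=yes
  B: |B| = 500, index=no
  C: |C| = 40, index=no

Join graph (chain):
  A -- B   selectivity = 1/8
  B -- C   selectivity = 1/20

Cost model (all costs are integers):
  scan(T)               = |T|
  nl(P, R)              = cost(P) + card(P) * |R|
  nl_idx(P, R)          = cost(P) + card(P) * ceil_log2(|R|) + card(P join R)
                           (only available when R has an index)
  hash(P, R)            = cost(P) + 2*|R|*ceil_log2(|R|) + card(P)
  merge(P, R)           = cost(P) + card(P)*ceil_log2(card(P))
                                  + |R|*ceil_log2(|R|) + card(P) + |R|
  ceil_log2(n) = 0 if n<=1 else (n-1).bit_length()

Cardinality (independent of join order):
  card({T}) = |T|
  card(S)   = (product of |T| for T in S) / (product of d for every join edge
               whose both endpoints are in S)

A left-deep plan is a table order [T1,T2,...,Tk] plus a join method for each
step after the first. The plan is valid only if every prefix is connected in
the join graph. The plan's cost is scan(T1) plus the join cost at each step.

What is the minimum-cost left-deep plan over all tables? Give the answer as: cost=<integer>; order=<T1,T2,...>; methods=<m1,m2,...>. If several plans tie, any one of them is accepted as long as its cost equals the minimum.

cost=2960; order=B,C,A; methods=hash,hash

Selinger DP (subsets sized 1..n):
  {A}: scan cost=40, card=40
  {B}: scan cost=500, card=500
  {C}: scan cost=40, card=40
  {AB}: card=2500; try (A,hash)→1480, (B,merge)→5320, (A,merge)→5780, (A,nl_idx)→6000, (B,hash)→9080, (B,nl)→20040 …(+1); best=1480 via (A,hash)
  {BC}: card=1000; try (C,hash)→1480, (B,merge)→5320, (C,merge)→5780, (B,hash)→9080, (B,nl)→20040, (C,nl)→20500; best=1480 via (C,hash)
  {ABC}: card=5000; try (A,hash)→2960, (C,hash)→4460, (A,nl_idx)→12480, (A,merge)→12760, (C,merge)→34260, (A,nl)→41480 …(+1); best=2960 via (A,hash)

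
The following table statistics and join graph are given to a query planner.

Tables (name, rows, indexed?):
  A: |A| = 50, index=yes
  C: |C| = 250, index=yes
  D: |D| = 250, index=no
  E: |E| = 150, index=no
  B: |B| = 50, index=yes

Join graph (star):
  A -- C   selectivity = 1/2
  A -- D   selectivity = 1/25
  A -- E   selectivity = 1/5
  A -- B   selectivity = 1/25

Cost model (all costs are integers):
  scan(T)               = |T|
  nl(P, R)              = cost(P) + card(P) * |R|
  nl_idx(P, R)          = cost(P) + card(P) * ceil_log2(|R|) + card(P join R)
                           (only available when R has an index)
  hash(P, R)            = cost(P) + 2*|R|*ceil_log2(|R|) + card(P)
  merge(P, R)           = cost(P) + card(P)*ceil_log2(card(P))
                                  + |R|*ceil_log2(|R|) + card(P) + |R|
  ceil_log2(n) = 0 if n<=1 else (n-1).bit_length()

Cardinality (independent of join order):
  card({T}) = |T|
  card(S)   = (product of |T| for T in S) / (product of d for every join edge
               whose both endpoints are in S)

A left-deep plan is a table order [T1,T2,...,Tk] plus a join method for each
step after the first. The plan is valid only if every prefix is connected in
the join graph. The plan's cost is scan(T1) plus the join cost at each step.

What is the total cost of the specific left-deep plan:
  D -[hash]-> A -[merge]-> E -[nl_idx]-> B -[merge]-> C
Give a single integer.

609700

step 1: scan D: cost=250, card=250
step 2: join A via hash
    card(P join A) = 250*50/(25) = 500
    cost = 250 + 2*50*6 + 250 = 1100
step 3: join E via merge
    card(P join E) = 500*150/(5) = 15000
    cost = 1100 + 500*9 + 150*8 + 500 + 150 = 7450
step 4: join B via nl_idx
    card(P join B) = 15000*50/(25) = 30000
    cost = 7450 + 15000*6 + 30000 = 127450
step 5: join C via merge
    card(P join C) = 30000*250/(2) = 3750000
    cost = 127450 + 30000*15 + 250*8 + 30000 + 250 = 609700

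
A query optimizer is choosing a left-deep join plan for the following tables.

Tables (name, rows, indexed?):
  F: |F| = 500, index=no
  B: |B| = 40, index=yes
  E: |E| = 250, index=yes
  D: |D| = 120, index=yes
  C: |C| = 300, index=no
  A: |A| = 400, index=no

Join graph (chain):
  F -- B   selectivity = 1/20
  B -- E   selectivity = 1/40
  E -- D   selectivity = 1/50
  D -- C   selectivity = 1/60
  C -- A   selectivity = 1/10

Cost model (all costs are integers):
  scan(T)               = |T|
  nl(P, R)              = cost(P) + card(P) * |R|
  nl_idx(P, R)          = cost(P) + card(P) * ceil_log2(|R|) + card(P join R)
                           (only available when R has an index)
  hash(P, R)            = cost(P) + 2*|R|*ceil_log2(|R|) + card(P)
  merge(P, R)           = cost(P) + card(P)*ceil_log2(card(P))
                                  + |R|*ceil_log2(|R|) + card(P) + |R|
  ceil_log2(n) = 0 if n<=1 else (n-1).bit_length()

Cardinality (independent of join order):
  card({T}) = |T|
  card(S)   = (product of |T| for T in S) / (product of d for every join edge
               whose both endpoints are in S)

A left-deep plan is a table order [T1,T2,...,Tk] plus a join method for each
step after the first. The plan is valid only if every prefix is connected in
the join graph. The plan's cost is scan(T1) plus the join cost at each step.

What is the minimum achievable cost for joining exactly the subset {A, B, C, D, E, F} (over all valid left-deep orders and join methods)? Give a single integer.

Selinger DP over subsets of {A,B,C,D,E,F}:
  {F}: scan cost=500, card=500
  {B}: scan cost=40, card=40
  {E}: scan cost=250, card=250
  {D}: scan cost=120, card=120
  {C}: scan cost=300, card=300
  {A}: scan cost=400, card=400
  {BF}: card=1000; try (B,hash)→1480, (B,nl_idx)→4500, (F,merge)→5320, (B,merge)→5780, (F,hash)→9080, (F,nl)→20040 …(+1); best=1480 via (B,hash)
  {BE}: card=250; try (E,nl_idx)→610, (B,hash)→980, (B,nl_idx)→2000, (E,merge)→2570, (B,merge)→2780, (E,hash)→4080 …(+2); best=610 via (E,nl_idx)
  {DE}: card=600; try (E,nl_idx)→1680, (D,hash)→2180, (D,nl_idx)→2600, (E,merge)→3330, (D,merge)→3460, (E,hash)→4240 …(+2); best=1680 via (E,nl_idx)
  {CD}: card=600; try (D,hash)→2280, (D,nl_idx)→3000, (C,merge)→4080, (D,merge)→4260, (C,hash)→5640, (C,nl)→36120 …(+1); best=2280 via (D,hash)
  {AC}: card=12000; try (C,hash)→6200, (A,merge)→7300, (C,merge)→7400, (A,hash)→7800, (A,nl)→120300, (C,nl)→120400; best=6200 via (C,hash)
  {BEF}: card=6250; try (E,hash)→6480, (F,merge)→7860, (F,hash)→9860, (E,merge)→14730, (E,nl_idx)→15730, (F,nl)→125610 …(+1); best=6480 via (E,hash)
  {BDE}: card=600; try (D,hash)→2540, (B,hash)→2760, (D,nl_idx)→2960, (D,merge)→3820, (B,nl_idx)→5880, (B,merge)→8560 …(+2); best=2540 via (D,hash)
  {CDE}: card=3000; try (E,hash)→6880, (C,hash)→7680, (E,nl_idx)→10080, (E,merge)→11130, (C,merge)→11280, (E,nl)→152280 …(+1); best=6880 via (E,hash)
  {ACD}: card=24000; try (A,hash)→10080, (A,merge)→12880, (D,hash)→19880, (D,nl_idx)→114200, (D,merge)→187160, (A,nl)→242280 …(+1); best=10080 via (A,hash)
  {BDEF}: card=15000; try (F,hash)→12140, (F,merge)→14140, (D,hash)→14410, (D,nl_idx)→65230, (D,merge)→94940, (F,nl)→302540 …(+1); best=12140 via (F,hash)
  {BCDE}: card=3000; try (C,hash)→8540, (B,hash)→10360, (C,merge)→12140, (B,nl_idx)→27880, (B,merge)→46160, (B,nl)→126880 …(+1); best=8540 via (C,hash)
  {ACDE}: card=120000; try (A,hash)→17080, (E,hash)→38080, (A,merge)→49880, (E,nl_idx)→322080, (E,merge)→396330, (A,nl)→1206880 …(+1); best=17080 via (A,hash)
  {BCDEF}: card=75000; try (F,hash)→20540, (C,hash)→32540, (F,merge)→52540, (C,merge)→240140, (F,nl)→1508540, (C,nl)→4512140; best=20540 via (F,hash)
  {ABCDE}: card=120000; try (A,hash)→18740, (A,merge)→51540, (B,hash)→137560, (B,nl_idx)→857080, (A,nl)→1208540, (B,merge)→2177360 …(+1); best=18740 via (A,hash)
  {ABCDEF}: card=3000000; try (A,hash)→102740, (F,hash)→147740, (A,merge)→1374540, (F,merge)→2183740, (A,nl)→30020540, (F,nl)→60018740; best=102740 via (A,hash)

102740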